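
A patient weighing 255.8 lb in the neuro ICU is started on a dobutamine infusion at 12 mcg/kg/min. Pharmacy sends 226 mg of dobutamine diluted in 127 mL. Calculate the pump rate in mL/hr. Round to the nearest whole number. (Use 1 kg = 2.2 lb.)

47 mL/hr

Weight = 255.8 lb ÷ 2.2 lb/kg = 116.2727 kg
Dose = 12 mcg/kg/min × 116.2727 kg = 1395.273 mcg/min
1395.273 mcg/min × 60 min/hr = 83716.36 mcg/hr
Concentration = 226 mg ÷ 127 mL = 1.779528 mg/mL = 1779.528 mcg/mL
Rate = 83716.36 mcg/hr ÷ 1779.528 mcg/mL = 47.04415 mL/hr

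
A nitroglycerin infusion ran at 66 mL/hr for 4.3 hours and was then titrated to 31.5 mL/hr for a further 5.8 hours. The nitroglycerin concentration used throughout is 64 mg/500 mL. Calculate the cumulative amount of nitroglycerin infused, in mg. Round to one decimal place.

Concentration = 64 mg ÷ 500 mL = 0.128 mg/mL
Stage 1: 66 mL/hr × 4.3 hr = 283.8 mL → 283.8 mL × 0.128 mg/mL = 36.3264 mg
Stage 2: 31.5 mL/hr × 5.8 hr = 182.7 mL → 182.7 mL × 0.128 mg/mL = 23.3856 mg
Total = 36.3264 + 23.3856 = 59.712 mg

59.7 mg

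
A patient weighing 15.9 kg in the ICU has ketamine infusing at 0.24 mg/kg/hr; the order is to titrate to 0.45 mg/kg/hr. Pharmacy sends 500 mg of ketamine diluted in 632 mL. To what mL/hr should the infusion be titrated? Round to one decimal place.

9.0 mL/hr

Dose = 0.45 mg/kg/hr × 15.9 kg = 7.155 mg/hr
Concentration = 500 mg ÷ 632 mL = 0.7911392 mg/mL
Rate = 7.155 mg/hr ÷ 0.7911392 mg/mL = 9.04392 mL/hr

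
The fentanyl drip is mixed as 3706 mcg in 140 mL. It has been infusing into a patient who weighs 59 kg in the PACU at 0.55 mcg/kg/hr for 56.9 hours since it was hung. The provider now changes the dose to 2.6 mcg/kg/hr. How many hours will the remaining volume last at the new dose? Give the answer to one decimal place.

12.1 hours

Initial rate:
Dose = 0.55 mcg/kg/hr × 59 kg = 32.45 mcg/hr
Concentration = 3706 mcg ÷ 140 mL = 26.47143 mcg/mL
Rate = 32.45 mcg/hr ÷ 26.47143 mcg/mL = 1.22585 mL/hr
Volume infused so far = 1.22585 mL/hr × 56.9 hr = 69.75086 mL
Volume remaining = 140 − 69.75086 = 70.24914 mL
New rate:
Dose = 2.6 mcg/kg/hr × 59 kg = 153.4 mcg/hr
Rate = 153.4 mcg/hr ÷ 26.47143 mcg/mL = 5.794927 mL/hr
Time remaining = 70.24914 mL ÷ 5.794927 mL/hr = 12.12252 hr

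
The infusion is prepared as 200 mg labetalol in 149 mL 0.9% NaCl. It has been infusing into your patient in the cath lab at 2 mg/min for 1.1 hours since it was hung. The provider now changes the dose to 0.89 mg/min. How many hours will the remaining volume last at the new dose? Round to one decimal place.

Initial rate:
2 mg/min × 60 min/hr = 120 mg/hr
Concentration = 200 mg ÷ 149 mL = 1.342282 mg/mL
Rate = 120 mg/hr ÷ 1.342282 mg/mL = 89.4 mL/hr
Volume infused so far = 89.4 mL/hr × 1.1 hr = 98.34 mL
Volume remaining = 149 − 98.34 = 50.66 mL
New rate:
0.89 mg/min × 60 min/hr = 53.4 mg/hr
Rate = 53.4 mg/hr ÷ 1.342282 mg/mL = 39.783 mL/hr
Time remaining = 50.66 mL ÷ 39.783 mL/hr = 1.273408 hr

1.3 hours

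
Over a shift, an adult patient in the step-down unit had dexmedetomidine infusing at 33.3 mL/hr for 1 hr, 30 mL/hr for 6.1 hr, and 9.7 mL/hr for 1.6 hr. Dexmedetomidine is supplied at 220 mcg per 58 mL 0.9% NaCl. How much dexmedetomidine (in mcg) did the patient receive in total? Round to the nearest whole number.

879 mcg

Concentration = 220 mcg ÷ 58 mL = 3.793103 mcg/mL
Stage 1: 33.3 mL/hr × 1 hr = 33.3 mL → 33.3 mL × 3.793103 mcg/mL = 126.3103 mcg
Stage 2: 30 mL/hr × 6.1 hr = 183 mL → 183 mL × 3.793103 mcg/mL = 694.1379 mcg
Stage 3: 9.7 mL/hr × 1.6 hr = 15.52 mL → 15.52 mL × 3.793103 mcg/mL = 58.86897 mcg
Total = 126.3103 + 694.1379 + 58.86897 = 879.3172 mcg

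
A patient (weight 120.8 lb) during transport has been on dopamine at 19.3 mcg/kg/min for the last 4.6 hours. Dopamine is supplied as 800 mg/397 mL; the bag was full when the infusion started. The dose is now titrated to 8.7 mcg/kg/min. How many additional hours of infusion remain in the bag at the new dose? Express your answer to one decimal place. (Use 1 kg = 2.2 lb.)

Initial rate:
Weight = 120.8 lb ÷ 2.2 lb/kg = 54.90909 kg
Dose = 19.3 mcg/kg/min × 54.90909 kg = 1059.745 mcg/min
1059.745 mcg/min × 60 min/hr = 63584.73 mcg/hr
Concentration = 800 mg ÷ 397 mL = 2.015113 mg/mL = 2015.113 mcg/mL
Rate = 63584.73 mcg/hr ÷ 2015.113 mcg/mL = 31.55392 mL/hr
Volume infused so far = 31.55392 mL/hr × 4.6 hr = 145.148 mL
Volume remaining = 397 − 145.148 = 251.852 mL
New rate:
Dose = 8.7 mcg/kg/min × 54.90909 kg = 477.7091 mcg/min
477.7091 mcg/min × 60 min/hr = 28662.55 mcg/hr
Rate = 28662.55 mcg/hr ÷ 2015.113 mcg/mL = 14.22379 mL/hr
Time remaining = 251.852 mL ÷ 14.22379 mL/hr = 17.70639 hr

17.7 hours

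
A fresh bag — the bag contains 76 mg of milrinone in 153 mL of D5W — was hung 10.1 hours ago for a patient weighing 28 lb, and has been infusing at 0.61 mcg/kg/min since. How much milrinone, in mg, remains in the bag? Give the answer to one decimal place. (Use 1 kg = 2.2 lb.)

Weight = 28 lb ÷ 2.2 lb/kg = 12.72727 kg
Dose = 0.61 mcg/kg/min × 12.72727 kg = 7.763636 mcg/min
7.763636 mcg/min × 60 min/hr = 465.8182 mcg/hr
Concentration = 76 mg ÷ 153 mL = 0.496732 mg/mL = 496.732 mcg/mL
Rate = 465.8182 mcg/hr ÷ 496.732 mcg/mL = 0.9377656 mL/hr
Volume infused = 0.9377656 mL/hr × 10.1 hr = 9.471432 mL
Volume remaining = 153 − 9.471432 = 143.5286 mL
Drug remaining = 143.5286 mL × 496.732 mcg/mL = 71295.24 mcg = 71.29524 mg

71.3 mg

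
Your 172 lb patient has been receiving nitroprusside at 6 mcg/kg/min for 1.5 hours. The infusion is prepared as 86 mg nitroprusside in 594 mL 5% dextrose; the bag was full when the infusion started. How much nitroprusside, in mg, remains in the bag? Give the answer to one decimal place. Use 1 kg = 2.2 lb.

Weight = 172 lb ÷ 2.2 lb/kg = 78.18182 kg
Dose = 6 mcg/kg/min × 78.18182 kg = 469.0909 mcg/min
469.0909 mcg/min × 60 min/hr = 28145.45 mcg/hr
Concentration = 86 mg ÷ 594 mL = 0.1447811 mg/mL = 144.7811 mcg/mL
Rate = 28145.45 mcg/hr ÷ 144.7811 mcg/mL = 194.4 mL/hr
Volume infused = 194.4 mL/hr × 1.5 hr = 291.6 mL
Volume remaining = 594 − 291.6 = 302.4 mL
Drug remaining = 302.4 mL × 144.7811 mcg/mL = 43781.82 mcg = 43.78182 mg

43.8 mg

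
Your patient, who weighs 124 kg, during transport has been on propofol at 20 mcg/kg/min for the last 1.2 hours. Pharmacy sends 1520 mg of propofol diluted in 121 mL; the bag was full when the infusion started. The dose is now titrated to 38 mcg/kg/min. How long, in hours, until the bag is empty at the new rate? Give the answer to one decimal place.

4.7 hours

Initial rate:
Dose = 20 mcg/kg/min × 124 kg = 2480 mcg/min
2480 mcg/min × 60 min/hr = 148800 mcg/hr
Concentration = 1520 mg ÷ 121 mL = 12.56198 mg/mL = 12561.98 mcg/mL
Rate = 148800 mcg/hr ÷ 12561.98 mcg/mL = 11.84526 mL/hr
Volume infused so far = 11.84526 mL/hr × 1.2 hr = 14.21432 mL
Volume remaining = 121 − 14.21432 = 106.7857 mL
New rate:
Dose = 38 mcg/kg/min × 124 kg = 4712 mcg/min
4712 mcg/min × 60 min/hr = 282720 mcg/hr
Rate = 282720 mcg/hr ÷ 12561.98 mcg/mL = 22.506 mL/hr
Time remaining = 106.7857 mL ÷ 22.506 mL/hr = 4.744765 hr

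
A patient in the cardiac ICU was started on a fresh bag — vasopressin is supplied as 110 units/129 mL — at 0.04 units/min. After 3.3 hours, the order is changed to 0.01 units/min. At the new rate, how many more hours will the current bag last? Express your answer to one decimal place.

170.1 hours

Initial rate:
0.04 units/min × 60 min/hr = 2.4 units/hr
Concentration = 110 units ÷ 129 mL = 0.8527132 units/mL
Rate = 2.4 units/hr ÷ 0.8527132 units/mL = 2.814545 mL/hr
Volume infused so far = 2.814545 mL/hr × 3.3 hr = 9.288 mL
Volume remaining = 129 − 9.288 = 119.712 mL
New rate:
0.01 units/min × 60 min/hr = 0.6 units/hr
Rate = 0.6 units/hr ÷ 0.8527132 units/mL = 0.7036364 mL/hr
Time remaining = 119.712 mL ÷ 0.7036364 mL/hr = 170.1333 hr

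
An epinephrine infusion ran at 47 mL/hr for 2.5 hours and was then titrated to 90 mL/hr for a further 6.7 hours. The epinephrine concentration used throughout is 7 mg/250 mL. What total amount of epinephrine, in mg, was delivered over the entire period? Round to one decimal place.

20.2 mg

Concentration = 7 mg ÷ 250 mL = 0.028 mg/mL
Stage 1: 47 mL/hr × 2.5 hr = 117.5 mL → 117.5 mL × 0.028 mg/mL = 3.29 mg
Stage 2: 90 mL/hr × 6.7 hr = 603 mL → 603 mL × 0.028 mg/mL = 16.884 mg
Total = 3.29 + 16.884 = 20.174 mg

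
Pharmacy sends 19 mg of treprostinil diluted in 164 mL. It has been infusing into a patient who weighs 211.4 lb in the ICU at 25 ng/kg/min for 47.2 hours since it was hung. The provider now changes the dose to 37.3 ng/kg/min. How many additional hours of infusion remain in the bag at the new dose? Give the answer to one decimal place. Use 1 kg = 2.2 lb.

Initial rate:
Weight = 211.4 lb ÷ 2.2 lb/kg = 96.09091 kg
Dose = 25 ng/kg/min × 96.09091 kg = 2402.273 ng/min
2402.273 ng/min × 60 min/hr = 144136.4 ng/hr
Concentration = 19 mg ÷ 164 mL = 0.1158537 mg/mL = 115853.7 ng/mL
Rate = 144136.4 ng/hr ÷ 115853.7 ng/mL = 1.244124 mL/hr
Volume infused so far = 1.244124 mL/hr × 47.2 hr = 58.72267 mL
Volume remaining = 164 − 58.72267 = 105.2773 mL
New rate:
Dose = 37.3 ng/kg/min × 96.09091 kg = 3584.191 ng/min
3584.191 ng/min × 60 min/hr = 215051.5 ng/hr
Rate = 215051.5 ng/hr ÷ 115853.7 ng/mL = 1.856234 mL/hr
Time remaining = 105.2773 mL ÷ 1.856234 mL/hr = 56.71556 hr

56.7 hours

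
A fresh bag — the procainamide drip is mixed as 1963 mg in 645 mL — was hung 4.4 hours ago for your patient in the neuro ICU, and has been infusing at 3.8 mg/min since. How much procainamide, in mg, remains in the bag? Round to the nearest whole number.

960 mg

3.8 mg/min × 60 min/hr = 228 mg/hr
Concentration = 1963 mg ÷ 645 mL = 3.043411 mg/mL
Rate = 228 mg/hr ÷ 3.043411 mg/mL = 74.91594 mL/hr
Volume infused = 74.91594 mL/hr × 4.4 hr = 329.6302 mL
Volume remaining = 645 − 329.6302 = 315.3698 mL
Drug remaining = 315.3698 mL × 3.043411 mg/mL = 959.8 mg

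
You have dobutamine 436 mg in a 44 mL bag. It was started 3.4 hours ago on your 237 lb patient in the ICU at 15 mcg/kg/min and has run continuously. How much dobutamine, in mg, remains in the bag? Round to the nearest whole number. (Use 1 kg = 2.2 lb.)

106 mg

Weight = 237 lb ÷ 2.2 lb/kg = 107.7273 kg
Dose = 15 mcg/kg/min × 107.7273 kg = 1615.909 mcg/min
1615.909 mcg/min × 60 min/hr = 96954.55 mcg/hr
Concentration = 436 mg ÷ 44 mL = 9.909091 mg/mL = 9909.091 mcg/mL
Rate = 96954.55 mcg/hr ÷ 9909.091 mcg/mL = 9.784404 mL/hr
Volume infused = 9.784404 mL/hr × 3.4 hr = 33.26697 mL
Volume remaining = 44 − 33.26697 = 10.73303 mL
Drug remaining = 10.73303 mL × 9909.091 mcg/mL = 106354.5 mcg = 106.3545 mg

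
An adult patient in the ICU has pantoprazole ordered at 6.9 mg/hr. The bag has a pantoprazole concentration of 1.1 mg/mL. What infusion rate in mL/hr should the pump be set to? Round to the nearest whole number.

6 mL/hr

Rate = 6.9 mg/hr ÷ 1.1 mg/mL = 6.272727 mL/hr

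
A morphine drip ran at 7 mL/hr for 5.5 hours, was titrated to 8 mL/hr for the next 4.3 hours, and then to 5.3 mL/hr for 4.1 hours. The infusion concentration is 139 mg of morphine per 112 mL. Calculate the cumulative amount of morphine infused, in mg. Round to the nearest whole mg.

117 mg

Concentration = 139 mg ÷ 112 mL = 1.241071 mg/mL
Stage 1: 7 mL/hr × 5.5 hr = 38.5 mL → 38.5 mL × 1.241071 mg/mL = 47.78125 mg
Stage 2: 8 mL/hr × 4.3 hr = 34.4 mL → 34.4 mL × 1.241071 mg/mL = 42.69286 mg
Stage 3: 5.3 mL/hr × 4.1 hr = 21.73 mL → 21.73 mL × 1.241071 mg/mL = 26.96848 mg
Total = 47.78125 + 42.69286 + 26.96848 = 117.4426 mg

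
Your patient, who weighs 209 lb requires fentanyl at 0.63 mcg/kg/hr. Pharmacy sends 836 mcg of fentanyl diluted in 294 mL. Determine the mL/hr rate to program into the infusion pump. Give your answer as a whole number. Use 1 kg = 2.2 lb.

21 mL/hr

Weight = 209 lb ÷ 2.2 lb/kg = 95 kg
Dose = 0.63 mcg/kg/hr × 95 kg = 59.85 mcg/hr
Concentration = 836 mcg ÷ 294 mL = 2.843537 mcg/mL
Rate = 59.85 mcg/hr ÷ 2.843537 mcg/mL = 21.04773 mL/hr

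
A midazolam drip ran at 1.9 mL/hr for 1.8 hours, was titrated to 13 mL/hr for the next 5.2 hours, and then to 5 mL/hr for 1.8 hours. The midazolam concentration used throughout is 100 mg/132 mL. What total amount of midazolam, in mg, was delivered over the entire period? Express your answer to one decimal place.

60.6 mg

Concentration = 100 mg ÷ 132 mL = 0.7575758 mg/mL
Stage 1: 1.9 mL/hr × 1.8 hr = 3.42 mL → 3.42 mL × 0.7575758 mg/mL = 2.590909 mg
Stage 2: 13 mL/hr × 5.2 hr = 67.6 mL → 67.6 mL × 0.7575758 mg/mL = 51.21212 mg
Stage 3: 5 mL/hr × 1.8 hr = 9 mL → 9 mL × 0.7575758 mg/mL = 6.818182 mg
Total = 2.590909 + 51.21212 + 6.818182 = 60.62121 mg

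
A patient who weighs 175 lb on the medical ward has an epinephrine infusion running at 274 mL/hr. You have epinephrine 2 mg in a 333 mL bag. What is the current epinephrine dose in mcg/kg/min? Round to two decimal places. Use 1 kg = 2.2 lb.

0.34 mcg/kg/min

Weight = 175 lb ÷ 2.2 lb/kg = 79.54545 kg
Concentration = 2 mg ÷ 333 mL = 0.006006006 mg/mL = 6.006006 mcg/mL
Drug rate = 274 mL/hr × 6.006006 mcg/mL = 1645.646 mcg/hr
1645.646 mcg/hr ÷ 60 min/hr = 27.42743 mcg/min
27.42743 mcg/min ÷ 79.54545 kg = 0.3448019 mcg/kg/min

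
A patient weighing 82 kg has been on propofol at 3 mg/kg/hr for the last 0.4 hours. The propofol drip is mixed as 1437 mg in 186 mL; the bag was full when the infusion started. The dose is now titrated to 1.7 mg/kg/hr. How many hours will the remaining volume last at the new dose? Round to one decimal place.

9.6 hours

Initial rate:
Dose = 3 mg/kg/hr × 82 kg = 246 mg/hr
Concentration = 1437 mg ÷ 186 mL = 7.725806 mg/mL
Rate = 246 mg/hr ÷ 7.725806 mg/mL = 31.84134 mL/hr
Volume infused so far = 31.84134 mL/hr × 0.4 hr = 12.73653 mL
Volume remaining = 186 − 12.73653 = 173.2635 mL
New rate:
Dose = 1.7 mg/kg/hr × 82 kg = 139.4 mg/hr
Rate = 139.4 mg/hr ÷ 7.725806 mg/mL = 18.04342 mL/hr
Time remaining = 173.2635 mL ÷ 18.04342 mL/hr = 9.602582 hr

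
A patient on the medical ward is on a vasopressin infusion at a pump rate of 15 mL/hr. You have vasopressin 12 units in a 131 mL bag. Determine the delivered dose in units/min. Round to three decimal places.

0.023 units/min

Concentration = 12 units ÷ 131 mL = 0.09160305 units/mL
Drug rate = 15 mL/hr × 0.09160305 units/mL = 1.374046 units/hr
1.374046 units/hr ÷ 60 min/hr = 0.02290076 units/min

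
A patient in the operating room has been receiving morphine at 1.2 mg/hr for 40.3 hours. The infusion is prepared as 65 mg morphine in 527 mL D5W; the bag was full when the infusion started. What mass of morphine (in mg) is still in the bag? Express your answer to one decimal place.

Concentration = 65 mg ÷ 527 mL = 0.1233397 mg/mL
Rate = 1.2 mg/hr ÷ 0.1233397 mg/mL = 9.729231 mL/hr
Volume infused = 9.729231 mL/hr × 40.3 hr = 392.088 mL
Volume remaining = 527 − 392.088 = 134.912 mL
Drug remaining = 134.912 mL × 0.1233397 mg/mL = 16.64 mg

16.6 mg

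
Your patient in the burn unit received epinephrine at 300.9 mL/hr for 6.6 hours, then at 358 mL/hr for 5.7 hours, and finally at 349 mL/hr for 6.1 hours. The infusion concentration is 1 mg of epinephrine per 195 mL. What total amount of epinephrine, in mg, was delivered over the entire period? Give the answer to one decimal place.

31.6 mg

Concentration = 1 mg ÷ 195 mL = 0.005128205 mg/mL
Stage 1: 300.9 mL/hr × 6.6 hr = 1985.94 mL → 1985.94 mL × 0.005128205 mg/mL = 10.18431 mg
Stage 2: 358 mL/hr × 5.7 hr = 2040.6 mL → 2040.6 mL × 0.005128205 mg/mL = 10.46462 mg
Stage 3: 349 mL/hr × 6.1 hr = 2128.9 mL → 2128.9 mL × 0.005128205 mg/mL = 10.91744 mg
Total = 10.18431 + 10.46462 + 10.91744 = 31.56636 mg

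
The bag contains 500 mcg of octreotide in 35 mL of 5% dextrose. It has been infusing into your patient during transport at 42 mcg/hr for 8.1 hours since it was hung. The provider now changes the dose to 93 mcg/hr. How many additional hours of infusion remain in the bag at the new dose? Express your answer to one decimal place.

Initial rate:
Concentration = 500 mcg ÷ 35 mL = 14.28571 mcg/mL
Rate = 42 mcg/hr ÷ 14.28571 mcg/mL = 2.94 mL/hr
Volume infused so far = 2.94 mL/hr × 8.1 hr = 23.814 mL
Volume remaining = 35 − 23.814 = 11.186 mL
New rate:
Rate = 93 mcg/hr ÷ 14.28571 mcg/mL = 6.51 mL/hr
Time remaining = 11.186 mL ÷ 6.51 mL/hr = 1.71828 hr

1.7 hours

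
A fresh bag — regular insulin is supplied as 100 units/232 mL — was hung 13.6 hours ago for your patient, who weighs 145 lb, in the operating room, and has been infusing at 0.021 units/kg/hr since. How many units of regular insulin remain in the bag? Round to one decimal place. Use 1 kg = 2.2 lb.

81.2 units

Weight = 145 lb ÷ 2.2 lb/kg = 65.90909 kg
Dose = 0.021 units/kg/hr × 65.90909 kg = 1.384091 units/hr
Concentration = 100 units ÷ 232 mL = 0.4310345 units/mL
Rate = 1.384091 units/hr ÷ 0.4310345 units/mL = 3.211091 mL/hr
Volume infused = 3.211091 mL/hr × 13.6 hr = 43.67084 mL
Volume remaining = 232 − 43.67084 = 188.3292 mL
Drug remaining = 188.3292 mL × 0.4310345 units/mL = 81.17636 units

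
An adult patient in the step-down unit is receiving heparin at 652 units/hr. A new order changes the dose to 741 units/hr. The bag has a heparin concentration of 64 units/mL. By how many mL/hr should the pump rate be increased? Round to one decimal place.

At the current dose:
Rate = 652 units/hr ÷ 64 units/mL = 10.1875 mL/hr
At the new dose:
Rate = 741 units/hr ÷ 64 units/mL = 11.57812 mL/hr
Change = 11.57812 − 10.1875 = 1.390625 mL/hr → 1.390625 mL/hr increase

1.4 mL/hr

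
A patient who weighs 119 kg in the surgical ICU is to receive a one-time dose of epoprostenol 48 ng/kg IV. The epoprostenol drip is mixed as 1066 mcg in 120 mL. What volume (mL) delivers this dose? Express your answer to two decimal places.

0.64 mL

Dose = 48 ng/kg × 119 kg = 5712 ng
Concentration = 1066 mcg ÷ 120 mL = 8.883333 mcg/mL = 8883.333 ng/mL
Volume = 5712 ng ÷ 8883.333 ng/mL = 0.6430019 mL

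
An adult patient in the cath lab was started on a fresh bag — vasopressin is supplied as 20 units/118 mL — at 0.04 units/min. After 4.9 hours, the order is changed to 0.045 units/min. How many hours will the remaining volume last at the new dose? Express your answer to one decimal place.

Initial rate:
0.04 units/min × 60 min/hr = 2.4 units/hr
Concentration = 20 units ÷ 118 mL = 0.1694915 units/mL
Rate = 2.4 units/hr ÷ 0.1694915 units/mL = 14.16 mL/hr
Volume infused so far = 14.16 mL/hr × 4.9 hr = 69.384 mL
Volume remaining = 118 − 69.384 = 48.616 mL
New rate:
0.045 units/min × 60 min/hr = 2.7 units/hr
Rate = 2.7 units/hr ÷ 0.1694915 units/mL = 15.93 mL/hr
Time remaining = 48.616 mL ÷ 15.93 mL/hr = 3.051852 hr

3.1 hours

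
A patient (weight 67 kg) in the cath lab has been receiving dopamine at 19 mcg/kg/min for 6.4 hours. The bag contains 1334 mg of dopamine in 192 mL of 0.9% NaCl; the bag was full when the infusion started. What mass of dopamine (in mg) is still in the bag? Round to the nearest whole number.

Dose = 19 mcg/kg/min × 67 kg = 1273 mcg/min
1273 mcg/min × 60 min/hr = 76380 mcg/hr
Concentration = 1334 mg ÷ 192 mL = 6.947917 mg/mL = 6947.917 mcg/mL
Rate = 76380 mcg/hr ÷ 6947.917 mcg/mL = 10.99322 mL/hr
Volume infused = 10.99322 mL/hr × 6.4 hr = 70.35663 mL
Volume remaining = 192 − 70.35663 = 121.6434 mL
Drug remaining = 121.6434 mL × 6947.917 mcg/mL = 845168 mcg = 845.168 mg

845 mg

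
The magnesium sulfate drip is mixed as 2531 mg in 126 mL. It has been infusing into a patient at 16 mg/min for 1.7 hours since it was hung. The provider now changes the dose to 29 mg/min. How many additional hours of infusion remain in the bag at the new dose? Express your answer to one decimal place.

0.5 hours

Initial rate:
16 mg/min × 60 min/hr = 960 mg/hr
Concentration = 2531 mg ÷ 126 mL = 20.0873 mg/mL
Rate = 960 mg/hr ÷ 20.0873 mg/mL = 47.79139 mL/hr
Volume infused so far = 47.79139 mL/hr × 1.7 hr = 81.24536 mL
Volume remaining = 126 − 81.24536 = 44.75464 mL
New rate:
29 mg/min × 60 min/hr = 1740 mg/hr
Rate = 1740 mg/hr ÷ 20.0873 mg/mL = 86.62189 mL/hr
Time remaining = 44.75464 mL ÷ 86.62189 mL/hr = 0.5166667 hr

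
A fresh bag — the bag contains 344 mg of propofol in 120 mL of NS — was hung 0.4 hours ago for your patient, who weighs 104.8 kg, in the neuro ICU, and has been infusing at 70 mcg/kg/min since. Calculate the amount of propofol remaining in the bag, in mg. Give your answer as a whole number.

168 mg

Dose = 70 mcg/kg/min × 104.8 kg = 7336 mcg/min
7336 mcg/min × 60 min/hr = 440160 mcg/hr
Concentration = 344 mg ÷ 120 mL = 2.866667 mg/mL = 2866.667 mcg/mL
Rate = 440160 mcg/hr ÷ 2866.667 mcg/mL = 153.5442 mL/hr
Volume infused = 153.5442 mL/hr × 0.4 hr = 61.41767 mL
Volume remaining = 120 − 61.41767 = 58.58233 mL
Drug remaining = 58.58233 mL × 2866.667 mcg/mL = 167936 mcg = 167.936 mg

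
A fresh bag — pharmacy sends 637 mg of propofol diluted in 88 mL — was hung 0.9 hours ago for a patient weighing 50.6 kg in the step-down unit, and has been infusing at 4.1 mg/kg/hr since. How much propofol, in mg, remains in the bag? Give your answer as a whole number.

Dose = 4.1 mg/kg/hr × 50.6 kg = 207.46 mg/hr
Concentration = 637 mg ÷ 88 mL = 7.238636 mg/mL
Rate = 207.46 mg/hr ÷ 7.238636 mg/mL = 28.66009 mL/hr
Volume infused = 28.66009 mL/hr × 0.9 hr = 25.79408 mL
Volume remaining = 88 − 25.79408 = 62.20592 mL
Drug remaining = 62.20592 mL × 7.238636 mg/mL = 450.286 mg

450 mg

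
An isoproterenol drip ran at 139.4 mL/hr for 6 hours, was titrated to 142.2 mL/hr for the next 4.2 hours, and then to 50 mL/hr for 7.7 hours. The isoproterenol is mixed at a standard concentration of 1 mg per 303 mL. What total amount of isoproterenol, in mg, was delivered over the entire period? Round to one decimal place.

Concentration = 1 mg ÷ 303 mL = 0.00330033 mg/mL
Stage 1: 139.4 mL/hr × 6 hr = 836.4 mL → 836.4 mL × 0.00330033 mg/mL = 2.760396 mg
Stage 2: 142.2 mL/hr × 4.2 hr = 597.24 mL → 597.24 mL × 0.00330033 mg/mL = 1.971089 mg
Stage 3: 50 mL/hr × 7.7 hr = 385 mL → 385 mL × 0.00330033 mg/mL = 1.270627 mg
Total = 2.760396 + 1.971089 + 1.270627 = 6.002112 mg

6.0 mg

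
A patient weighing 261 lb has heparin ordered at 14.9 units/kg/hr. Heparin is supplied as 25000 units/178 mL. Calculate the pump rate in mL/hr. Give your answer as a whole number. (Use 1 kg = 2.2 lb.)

Weight = 261 lb ÷ 2.2 lb/kg = 118.6364 kg
Dose = 14.9 units/kg/hr × 118.6364 kg = 1767.682 units/hr
Concentration = 25000 units ÷ 178 mL = 140.4494 units/mL
Rate = 1767.682 units/hr ÷ 140.4494 units/mL = 12.58589 mL/hr

13 mL/hr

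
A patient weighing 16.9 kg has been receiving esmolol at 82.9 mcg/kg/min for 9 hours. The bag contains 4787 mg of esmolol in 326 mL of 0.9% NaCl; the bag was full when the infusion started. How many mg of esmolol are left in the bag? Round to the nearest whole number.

Dose = 82.9 mcg/kg/min × 16.9 kg = 1401.01 mcg/min
1401.01 mcg/min × 60 min/hr = 84060.6 mcg/hr
Concentration = 4787 mg ÷ 326 mL = 14.68405 mg/mL = 14684.05 mcg/mL
Rate = 84060.6 mcg/hr ÷ 14684.05 mcg/mL = 5.72462 mL/hr
Volume infused = 5.72462 mL/hr × 9 hr = 51.52158 mL
Volume remaining = 326 − 51.52158 = 274.4784 mL
Drug remaining = 274.4784 mL × 14684.05 mcg/mL = 4030455 mcg = 4030.455 mg

4030 mg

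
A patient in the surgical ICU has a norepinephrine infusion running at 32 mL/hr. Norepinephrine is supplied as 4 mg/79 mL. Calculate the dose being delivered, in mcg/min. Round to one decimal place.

Concentration = 4 mg ÷ 79 mL = 0.05063291 mg/mL = 50.63291 mcg/mL
Drug rate = 32 mL/hr × 50.63291 mcg/mL = 1620.253 mcg/hr
1620.253 mcg/hr ÷ 60 min/hr = 27.00422 mcg/min

27.0 mcg/min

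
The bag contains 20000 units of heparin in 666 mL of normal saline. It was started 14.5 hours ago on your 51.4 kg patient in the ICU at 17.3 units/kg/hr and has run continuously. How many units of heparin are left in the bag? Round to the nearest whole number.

Dose = 17.3 units/kg/hr × 51.4 kg = 889.22 units/hr
Concentration = 20000 units ÷ 666 mL = 30.03003 units/mL
Rate = 889.22 units/hr ÷ 30.03003 units/mL = 29.61103 mL/hr
Volume infused = 29.61103 mL/hr × 14.5 hr = 429.3599 mL
Volume remaining = 666 − 429.3599 = 236.6401 mL
Drug remaining = 236.6401 mL × 30.03003 units/mL = 7106.31 units

7106 units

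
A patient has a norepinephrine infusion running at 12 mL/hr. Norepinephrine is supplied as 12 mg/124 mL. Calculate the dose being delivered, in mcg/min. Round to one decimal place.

Concentration = 12 mg ÷ 124 mL = 0.09677419 mg/mL = 96.77419 mcg/mL
Drug rate = 12 mL/hr × 96.77419 mcg/mL = 1161.29 mcg/hr
1161.29 mcg/hr ÷ 60 min/hr = 19.35484 mcg/min

19.4 mcg/min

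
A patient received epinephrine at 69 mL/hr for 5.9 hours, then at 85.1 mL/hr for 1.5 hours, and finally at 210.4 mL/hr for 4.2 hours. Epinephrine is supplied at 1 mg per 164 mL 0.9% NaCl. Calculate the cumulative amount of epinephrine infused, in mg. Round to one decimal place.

Concentration = 1 mg ÷ 164 mL = 0.006097561 mg/mL
Stage 1: 69 mL/hr × 5.9 hr = 407.1 mL → 407.1 mL × 0.006097561 mg/mL = 2.482317 mg
Stage 2: 85.1 mL/hr × 1.5 hr = 127.65 mL → 127.65 mL × 0.006097561 mg/mL = 0.7783537 mg
Stage 3: 210.4 mL/hr × 4.2 hr = 883.68 mL → 883.68 mL × 0.006097561 mg/mL = 5.388293 mg
Total = 2.482317 + 0.7783537 + 5.388293 = 8.648963 mg

8.6 mg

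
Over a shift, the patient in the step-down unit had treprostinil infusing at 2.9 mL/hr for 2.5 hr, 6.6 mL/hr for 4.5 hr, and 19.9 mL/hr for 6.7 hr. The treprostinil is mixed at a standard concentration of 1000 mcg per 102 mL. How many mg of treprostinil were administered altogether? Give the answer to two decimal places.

1.67 mg

Concentration = 1000 mcg ÷ 102 mL = 9.803922 mcg/mL
Stage 1: 2.9 mL/hr × 2.5 hr = 7.25 mL → 7.25 mL × 9.803922 mcg/mL = 71.07843 mcg
Stage 2: 6.6 mL/hr × 4.5 hr = 29.7 mL → 29.7 mL × 9.803922 mcg/mL = 291.1765 mcg
Stage 3: 19.9 mL/hr × 6.7 hr = 133.33 mL → 133.33 mL × 9.803922 mcg/mL = 1307.157 mcg
Total = 71.07843 + 291.1765 + 1307.157 = 1669.412 mcg = 1.669412 mg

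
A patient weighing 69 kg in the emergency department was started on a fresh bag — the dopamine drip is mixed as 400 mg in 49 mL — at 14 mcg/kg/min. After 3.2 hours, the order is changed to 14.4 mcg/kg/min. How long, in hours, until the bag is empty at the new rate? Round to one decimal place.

Initial rate:
Dose = 14 mcg/kg/min × 69 kg = 966 mcg/min
966 mcg/min × 60 min/hr = 57960 mcg/hr
Concentration = 400 mg ÷ 49 mL = 8.163265 mg/mL = 8163.265 mcg/mL
Rate = 57960 mcg/hr ÷ 8163.265 mcg/mL = 7.1001 mL/hr
Volume infused so far = 7.1001 mL/hr × 3.2 hr = 22.72032 mL
Volume remaining = 49 − 22.72032 = 26.27968 mL
New rate:
Dose = 14.4 mcg/kg/min × 69 kg = 993.6 mcg/min
993.6 mcg/min × 60 min/hr = 59616 mcg/hr
Rate = 59616 mcg/hr ÷ 8163.265 mcg/mL = 7.30296 mL/hr
Time remaining = 26.27968 mL ÷ 7.30296 mL/hr = 3.598497 hr

3.6 hours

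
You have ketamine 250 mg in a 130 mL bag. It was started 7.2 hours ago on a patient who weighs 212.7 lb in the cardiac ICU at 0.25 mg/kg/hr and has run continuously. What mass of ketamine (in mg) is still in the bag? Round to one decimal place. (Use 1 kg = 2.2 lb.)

Weight = 212.7 lb ÷ 2.2 lb/kg = 96.68182 kg
Dose = 0.25 mg/kg/hr × 96.68182 kg = 24.17045 mg/hr
Concentration = 250 mg ÷ 130 mL = 1.923077 mg/mL
Rate = 24.17045 mg/hr ÷ 1.923077 mg/mL = 12.56864 mL/hr
Volume infused = 12.56864 mL/hr × 7.2 hr = 90.49418 mL
Volume remaining = 130 − 90.49418 = 39.50582 mL
Drug remaining = 39.50582 mL × 1.923077 mg/mL = 75.97273 mg

76.0 mg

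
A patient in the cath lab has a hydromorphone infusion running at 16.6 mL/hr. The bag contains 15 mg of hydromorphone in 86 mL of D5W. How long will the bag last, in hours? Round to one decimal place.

5.2 hours

Duration = 86 mL ÷ 16.6 mL/hr = 5.180723 hr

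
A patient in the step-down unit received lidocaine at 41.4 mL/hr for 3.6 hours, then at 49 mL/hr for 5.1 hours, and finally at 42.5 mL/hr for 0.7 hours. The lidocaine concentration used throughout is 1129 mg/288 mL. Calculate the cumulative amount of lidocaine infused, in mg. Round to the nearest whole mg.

Concentration = 1129 mg ÷ 288 mL = 3.920139 mg/mL
Stage 1: 41.4 mL/hr × 3.6 hr = 149.04 mL → 149.04 mL × 3.920139 mg/mL = 584.2575 mg
Stage 2: 49 mL/hr × 5.1 hr = 249.9 mL → 249.9 mL × 3.920139 mg/mL = 979.6427 mg
Stage 3: 42.5 mL/hr × 0.7 hr = 29.75 mL → 29.75 mL × 3.920139 mg/mL = 116.6241 mg
Total = 584.2575 + 979.6427 + 116.6241 = 1680.524 mg

1681 mg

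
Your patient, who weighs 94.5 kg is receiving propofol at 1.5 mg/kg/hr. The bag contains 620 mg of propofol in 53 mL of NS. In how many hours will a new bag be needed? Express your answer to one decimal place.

Dose = 1.5 mg/kg/hr × 94.5 kg = 141.75 mg/hr
Concentration = 620 mg ÷ 53 mL = 11.69811 mg/mL
Rate = 141.75 mg/hr ÷ 11.69811 mg/mL = 12.11734 mL/hr
Duration = 53 mL ÷ 12.11734 mL/hr = 4.373898 hr

4.4 hours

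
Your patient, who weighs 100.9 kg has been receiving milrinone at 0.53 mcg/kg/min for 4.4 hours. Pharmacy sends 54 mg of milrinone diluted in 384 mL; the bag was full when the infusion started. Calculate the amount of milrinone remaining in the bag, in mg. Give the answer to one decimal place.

39.9 mg

Dose = 0.53 mcg/kg/min × 100.9 kg = 53.477 mcg/min
53.477 mcg/min × 60 min/hr = 3208.62 mcg/hr
Concentration = 54 mg ÷ 384 mL = 0.140625 mg/mL = 140.625 mcg/mL
Rate = 3208.62 mcg/hr ÷ 140.625 mcg/mL = 22.81685 mL/hr
Volume infused = 22.81685 mL/hr × 4.4 hr = 100.3942 mL
Volume remaining = 384 − 100.3942 = 283.6058 mL
Drug remaining = 283.6058 mL × 140.625 mcg/mL = 39882.07 mcg = 39.88207 mg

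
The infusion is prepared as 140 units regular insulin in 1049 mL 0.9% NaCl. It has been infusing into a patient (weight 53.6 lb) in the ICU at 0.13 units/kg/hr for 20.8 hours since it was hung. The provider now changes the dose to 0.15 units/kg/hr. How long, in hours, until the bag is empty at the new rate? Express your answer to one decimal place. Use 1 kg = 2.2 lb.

20.3 hours

Initial rate:
Weight = 53.6 lb ÷ 2.2 lb/kg = 24.36364 kg
Dose = 0.13 units/kg/hr × 24.36364 kg = 3.167273 units/hr
Concentration = 140 units ÷ 1049 mL = 0.1334604 units/mL
Rate = 3.167273 units/hr ÷ 0.1334604 units/mL = 23.73192 mL/hr
Volume infused so far = 23.73192 mL/hr × 20.8 hr = 493.624 mL
Volume remaining = 1049 − 493.624 = 555.376 mL
New rate:
Dose = 0.15 units/kg/hr × 24.36364 kg = 3.654545 units/hr
Rate = 3.654545 units/hr ÷ 0.1334604 units/mL = 27.38299 mL/hr
Time remaining = 555.376 mL ÷ 27.38299 mL/hr = 20.28179 hr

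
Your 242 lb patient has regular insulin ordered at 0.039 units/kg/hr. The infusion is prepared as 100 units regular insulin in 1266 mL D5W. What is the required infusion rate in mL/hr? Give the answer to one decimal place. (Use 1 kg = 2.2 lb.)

54.3 mL/hr

Weight = 242 lb ÷ 2.2 lb/kg = 110 kg
Dose = 0.039 units/kg/hr × 110 kg = 4.29 units/hr
Concentration = 100 units ÷ 1266 mL = 0.07898894 units/mL
Rate = 4.29 units/hr ÷ 0.07898894 units/mL = 54.3114 mL/hr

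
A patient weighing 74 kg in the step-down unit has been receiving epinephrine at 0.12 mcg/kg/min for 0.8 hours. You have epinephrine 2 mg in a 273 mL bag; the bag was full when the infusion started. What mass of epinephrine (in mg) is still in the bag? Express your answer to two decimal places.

Dose = 0.12 mcg/kg/min × 74 kg = 8.88 mcg/min
8.88 mcg/min × 60 min/hr = 532.8 mcg/hr
Concentration = 2 mg ÷ 273 mL = 0.007326007 mg/mL = 7.326007 mcg/mL
Rate = 532.8 mcg/hr ÷ 7.326007 mcg/mL = 72.7272 mL/hr
Volume infused = 72.7272 mL/hr × 0.8 hr = 58.18176 mL
Volume remaining = 273 − 58.18176 = 214.8182 mL
Drug remaining = 214.8182 mL × 7.326007 mcg/mL = 1573.76 mcg = 1.57376 mg

1.57 mg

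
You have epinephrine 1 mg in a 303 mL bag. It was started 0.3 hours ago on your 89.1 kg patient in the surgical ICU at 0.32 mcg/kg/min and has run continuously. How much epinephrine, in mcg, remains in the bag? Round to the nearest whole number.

Dose = 0.32 mcg/kg/min × 89.1 kg = 28.512 mcg/min
28.512 mcg/min × 60 min/hr = 1710.72 mcg/hr
Concentration = 1 mg ÷ 303 mL = 0.00330033 mg/mL = 3.30033 mcg/mL
Rate = 1710.72 mcg/hr ÷ 3.30033 mcg/mL = 518.3482 mL/hr
Volume infused = 518.3482 mL/hr × 0.3 hr = 155.5044 mL
Volume remaining = 303 − 155.5044 = 147.4956 mL
Drug remaining = 147.4956 mL × 3.30033 mcg/mL = 486.784 mcg

487 mcg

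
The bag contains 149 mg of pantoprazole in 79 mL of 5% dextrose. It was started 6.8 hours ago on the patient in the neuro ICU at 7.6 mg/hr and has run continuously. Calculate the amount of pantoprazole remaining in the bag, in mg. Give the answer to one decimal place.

97.3 mg

Concentration = 149 mg ÷ 79 mL = 1.886076 mg/mL
Rate = 7.6 mg/hr ÷ 1.886076 mg/mL = 4.02953 mL/hr
Volume infused = 4.02953 mL/hr × 6.8 hr = 27.40081 mL
Volume remaining = 79 − 27.40081 = 51.59919 mL
Drug remaining = 51.59919 mL × 1.886076 mg/mL = 97.32 mg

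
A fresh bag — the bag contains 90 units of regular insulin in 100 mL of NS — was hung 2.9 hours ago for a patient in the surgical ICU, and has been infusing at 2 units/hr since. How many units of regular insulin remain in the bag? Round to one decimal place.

Concentration = 90 units ÷ 100 mL = 0.9 units/mL
Rate = 2 units/hr ÷ 0.9 units/mL = 2.222222 mL/hr
Volume infused = 2.222222 mL/hr × 2.9 hr = 6.444444 mL
Volume remaining = 100 − 6.444444 = 93.55556 mL
Drug remaining = 93.55556 mL × 0.9 units/mL = 84.2 units

84.2 units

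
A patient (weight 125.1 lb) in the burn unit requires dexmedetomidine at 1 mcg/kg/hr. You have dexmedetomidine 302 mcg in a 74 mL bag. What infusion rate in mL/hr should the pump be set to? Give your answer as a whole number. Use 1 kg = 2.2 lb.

Weight = 125.1 lb ÷ 2.2 lb/kg = 56.86364 kg
Dose = 1 mcg/kg/hr × 56.86364 kg = 56.86364 mcg/hr
Concentration = 302 mcg ÷ 74 mL = 4.081081 mcg/mL
Rate = 56.86364 mcg/hr ÷ 4.081081 mcg/mL = 13.93347 mL/hr

14 mL/hr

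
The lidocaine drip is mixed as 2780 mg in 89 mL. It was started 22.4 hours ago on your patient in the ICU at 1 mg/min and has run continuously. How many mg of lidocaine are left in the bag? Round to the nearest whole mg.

1 mg/min × 60 min/hr = 60 mg/hr
Concentration = 2780 mg ÷ 89 mL = 31.23596 mg/mL
Rate = 60 mg/hr ÷ 31.23596 mg/mL = 1.920863 mL/hr
Volume infused = 1.920863 mL/hr × 22.4 hr = 43.02734 mL
Volume remaining = 89 − 43.02734 = 45.97266 mL
Drug remaining = 45.97266 mL × 31.23596 mg/mL = 1436 mg

1436 mg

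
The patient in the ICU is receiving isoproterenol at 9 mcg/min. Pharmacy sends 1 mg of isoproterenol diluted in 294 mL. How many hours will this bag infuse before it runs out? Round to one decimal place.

1.9 hours

9 mcg/min × 60 min/hr = 540 mcg/hr
Concentration = 1 mg ÷ 294 mL = 0.003401361 mg/mL = 3.401361 mcg/mL
Rate = 540 mcg/hr ÷ 3.401361 mcg/mL = 158.76 mL/hr
Duration = 294 mL ÷ 158.76 mL/hr = 1.851852 hr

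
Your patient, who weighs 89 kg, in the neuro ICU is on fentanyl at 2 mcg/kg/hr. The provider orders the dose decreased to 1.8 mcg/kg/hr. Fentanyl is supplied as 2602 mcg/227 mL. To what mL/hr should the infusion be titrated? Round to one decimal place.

14.0 mL/hr

Dose = 1.8 mcg/kg/hr × 89 kg = 160.2 mcg/hr
Concentration = 2602 mcg ÷ 227 mL = 11.46256 mcg/mL
Rate = 160.2 mcg/hr ÷ 11.46256 mcg/mL = 13.97594 mL/hr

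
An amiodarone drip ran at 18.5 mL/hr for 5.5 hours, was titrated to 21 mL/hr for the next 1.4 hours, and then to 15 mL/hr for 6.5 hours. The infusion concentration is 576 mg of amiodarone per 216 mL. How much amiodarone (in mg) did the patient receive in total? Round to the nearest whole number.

610 mg

Concentration = 576 mg ÷ 216 mL = 2.666667 mg/mL
Stage 1: 18.5 mL/hr × 5.5 hr = 101.75 mL → 101.75 mL × 2.666667 mg/mL = 271.3333 mg
Stage 2: 21 mL/hr × 1.4 hr = 29.4 mL → 29.4 mL × 2.666667 mg/mL = 78.4 mg
Stage 3: 15 mL/hr × 6.5 hr = 97.5 mL → 97.5 mL × 2.666667 mg/mL = 260 mg
Total = 271.3333 + 78.4 + 260 = 609.7333 mg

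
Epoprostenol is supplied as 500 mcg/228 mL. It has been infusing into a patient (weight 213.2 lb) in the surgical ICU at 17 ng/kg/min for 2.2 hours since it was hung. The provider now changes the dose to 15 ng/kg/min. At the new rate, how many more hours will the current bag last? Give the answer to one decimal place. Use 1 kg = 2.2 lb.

3.2 hours

Initial rate:
Weight = 213.2 lb ÷ 2.2 lb/kg = 96.90909 kg
Dose = 17 ng/kg/min × 96.90909 kg = 1647.455 ng/min
1647.455 ng/min × 60 min/hr = 98847.27 ng/hr
Concentration = 500 mcg ÷ 228 mL = 2.192982 mcg/mL = 2192.982 ng/mL
Rate = 98847.27 ng/hr ÷ 2192.982 ng/mL = 45.07436 mL/hr
Volume infused so far = 45.07436 mL/hr × 2.2 hr = 99.16358 mL
Volume remaining = 228 − 99.16358 = 128.8364 mL
New rate:
Dose = 15 ng/kg/min × 96.90909 kg = 1453.636 ng/min
1453.636 ng/min × 60 min/hr = 87218.18 ng/hr
Rate = 87218.18 ng/hr ÷ 2192.982 ng/mL = 39.77149 mL/hr
Time remaining = 128.8364 mL ÷ 39.77149 mL/hr = 3.239416 hr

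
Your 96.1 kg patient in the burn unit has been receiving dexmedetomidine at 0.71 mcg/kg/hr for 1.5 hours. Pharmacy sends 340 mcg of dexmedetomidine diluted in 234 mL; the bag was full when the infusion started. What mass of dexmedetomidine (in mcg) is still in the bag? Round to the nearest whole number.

Dose = 0.71 mcg/kg/hr × 96.1 kg = 68.231 mcg/hr
Concentration = 340 mcg ÷ 234 mL = 1.452991 mcg/mL
Rate = 68.231 mcg/hr ÷ 1.452991 mcg/mL = 46.95898 mL/hr
Volume infused = 46.95898 mL/hr × 1.5 hr = 70.43847 mL
Volume remaining = 234 − 70.43847 = 163.5615 mL
Drug remaining = 163.5615 mL × 1.452991 mcg/mL = 237.6535 mcg

238 mcg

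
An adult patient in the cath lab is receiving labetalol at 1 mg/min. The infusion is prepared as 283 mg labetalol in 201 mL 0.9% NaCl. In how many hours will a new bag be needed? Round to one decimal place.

1 mg/min × 60 min/hr = 60 mg/hr
Concentration = 283 mg ÷ 201 mL = 1.40796 mg/mL
Rate = 60 mg/hr ÷ 1.40796 mg/mL = 42.61484 mL/hr
Duration = 201 mL ÷ 42.61484 mL/hr = 4.716667 hr

4.7 hours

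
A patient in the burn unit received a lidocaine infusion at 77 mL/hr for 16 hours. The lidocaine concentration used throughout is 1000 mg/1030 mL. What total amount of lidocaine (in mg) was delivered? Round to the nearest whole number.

Concentration = 1000 mg ÷ 1030 mL = 0.9708738 mg/mL
Drug rate = 77 mL/hr × 0.9708738 mg/mL = 74.75728 mg/hr
Total = 74.75728 mg/hr × 16 hr = 1196.117 mg

1196 mg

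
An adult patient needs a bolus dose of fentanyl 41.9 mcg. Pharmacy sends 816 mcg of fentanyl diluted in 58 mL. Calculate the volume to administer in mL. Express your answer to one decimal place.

3.0 mL

Concentration = 816 mcg ÷ 58 mL = 14.06897 mcg/mL
Volume = 41.9 mcg ÷ 14.06897 mcg/mL = 2.978186 mL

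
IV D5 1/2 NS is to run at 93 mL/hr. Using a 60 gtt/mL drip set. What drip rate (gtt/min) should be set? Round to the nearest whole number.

93 gtt/min

93 mL/hr ÷ 60 min/hr = 1.55 mL/min
1.55 mL/min × 60 gtt/mL = 93 gtt/min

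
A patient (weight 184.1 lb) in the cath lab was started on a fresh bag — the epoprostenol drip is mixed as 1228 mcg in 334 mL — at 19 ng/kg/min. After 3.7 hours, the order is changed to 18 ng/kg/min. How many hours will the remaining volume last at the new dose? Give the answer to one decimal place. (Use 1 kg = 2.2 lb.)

Initial rate:
Weight = 184.1 lb ÷ 2.2 lb/kg = 83.68182 kg
Dose = 19 ng/kg/min × 83.68182 kg = 1589.955 ng/min
1589.955 ng/min × 60 min/hr = 95397.27 ng/hr
Concentration = 1228 mcg ÷ 334 mL = 3.676647 mcg/mL = 3676.647 ng/mL
Rate = 95397.27 ng/hr ÷ 3676.647 ng/mL = 25.94682 mL/hr
Volume infused so far = 25.94682 mL/hr × 3.7 hr = 96.00322 mL
Volume remaining = 334 − 96.00322 = 237.9968 mL
New rate:
Dose = 18 ng/kg/min × 83.68182 kg = 1506.273 ng/min
1506.273 ng/min × 60 min/hr = 90376.36 ng/hr
Rate = 90376.36 ng/hr ÷ 3676.647 ng/mL = 24.58119 mL/hr
Time remaining = 237.9968 mL ÷ 24.58119 mL/hr = 9.682068 hr

9.7 hours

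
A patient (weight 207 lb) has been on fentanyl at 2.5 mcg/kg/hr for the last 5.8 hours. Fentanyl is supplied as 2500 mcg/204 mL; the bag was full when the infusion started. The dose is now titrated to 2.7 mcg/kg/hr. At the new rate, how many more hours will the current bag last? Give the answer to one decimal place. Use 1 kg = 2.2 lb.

4.5 hours

Initial rate:
Weight = 207 lb ÷ 2.2 lb/kg = 94.09091 kg
Dose = 2.5 mcg/kg/hr × 94.09091 kg = 235.2273 mcg/hr
Concentration = 2500 mcg ÷ 204 mL = 12.2549 mcg/mL
Rate = 235.2273 mcg/hr ÷ 12.2549 mcg/mL = 19.19455 mL/hr
Volume infused so far = 19.19455 mL/hr × 5.8 hr = 111.3284 mL
Volume remaining = 204 − 111.3284 = 92.67164 mL
New rate:
Dose = 2.7 mcg/kg/hr × 94.09091 kg = 254.0455 mcg/hr
Rate = 254.0455 mcg/hr ÷ 12.2549 mcg/mL = 20.73011 mL/hr
Time remaining = 92.67164 mL ÷ 20.73011 mL/hr = 4.470388 hr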